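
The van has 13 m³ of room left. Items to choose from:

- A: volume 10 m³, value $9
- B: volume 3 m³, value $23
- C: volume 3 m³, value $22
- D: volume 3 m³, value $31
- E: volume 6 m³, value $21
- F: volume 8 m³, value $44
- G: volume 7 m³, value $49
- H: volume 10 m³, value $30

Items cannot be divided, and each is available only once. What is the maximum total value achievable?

This is a 0/1 knapsack; check combinations near the capacity.
- B+D+G: volume 3+3+7=13, value 23+31+49=103
- C+D+G: volume 3+3+7=13, value 22+31+49=102
- B+C+G: volume 3+3+7=13, value 23+22+49=94
Best: $103.

$103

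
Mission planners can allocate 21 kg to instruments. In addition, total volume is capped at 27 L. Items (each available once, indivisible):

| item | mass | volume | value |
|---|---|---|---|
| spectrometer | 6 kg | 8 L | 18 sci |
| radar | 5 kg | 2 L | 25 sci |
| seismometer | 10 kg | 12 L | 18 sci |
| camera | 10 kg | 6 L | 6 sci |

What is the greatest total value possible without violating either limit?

61 sci

Feasible sets respecting both limits:
- spectrometer+radar+seismometer: mass 21, volume 22, value 61
- spectrometer+radar+camera: mass 21, volume 16, value 49
- spectrometer+radar: mass 11, volume 10, value 43
Best: 61 sci.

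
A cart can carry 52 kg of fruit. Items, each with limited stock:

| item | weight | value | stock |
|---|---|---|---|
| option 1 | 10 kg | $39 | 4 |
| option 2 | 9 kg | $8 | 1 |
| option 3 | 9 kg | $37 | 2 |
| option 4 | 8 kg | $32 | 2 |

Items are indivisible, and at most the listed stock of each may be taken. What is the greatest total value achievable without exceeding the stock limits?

$193

Best selections within weight 52 and stock limits:
- 4×option 1 + 1×option 3: weight 49, value 193
- 3×option 1 + 2×option 3: weight 48, value 191
- 4×option 1 + 1×option 4: weight 48, value 188
Best: $193.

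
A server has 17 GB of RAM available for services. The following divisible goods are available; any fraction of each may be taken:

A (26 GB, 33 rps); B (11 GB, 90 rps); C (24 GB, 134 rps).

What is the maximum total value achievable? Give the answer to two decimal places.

Take in order of value per unit:
- B (90/11 per unit): all 11 → value 90, running total 90.00
- C (134/24 per unit): 6 of 24 → value 6×134/24 = 33.5000, running total 123.50
Total 123.50.

123.50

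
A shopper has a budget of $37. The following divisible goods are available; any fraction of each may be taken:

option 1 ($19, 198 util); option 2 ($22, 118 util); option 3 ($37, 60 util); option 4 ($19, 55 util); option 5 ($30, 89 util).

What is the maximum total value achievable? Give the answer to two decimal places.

294.55

Take in order of value per unit:
- option 1 (198/19 per unit): all 19 → value 198, running total 198.00
- option 2 (118/22 per unit): 18 of 22 → value 18×118/22 = 96.5455, running total 294.55
Total 294.55.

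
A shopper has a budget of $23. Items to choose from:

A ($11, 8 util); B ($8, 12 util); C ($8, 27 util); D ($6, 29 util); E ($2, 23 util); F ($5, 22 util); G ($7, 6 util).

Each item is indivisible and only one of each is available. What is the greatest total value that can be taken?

Check high-value combinations within $23:
- C+D+E+F: cost 8+6+2+5=21, value 27+29+23+22=101
- B+D+E+F: cost 8+6+2+5=21, value 12+29+23+22=86
- C+D+E+G: cost 8+6+2+7=23, value 27+29+23+6=85
- B+C+E+F: cost 8+8+2+5=23, value 12+27+23+22=84
- D+E+F+G: cost 6+2+5+7=20, value 29+23+22+6=80
Best: 101 util.

101 util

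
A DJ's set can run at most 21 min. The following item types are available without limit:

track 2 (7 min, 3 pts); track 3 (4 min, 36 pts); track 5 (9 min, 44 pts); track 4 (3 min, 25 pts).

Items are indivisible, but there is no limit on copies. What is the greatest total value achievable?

Best value-per-unit is track 3 at 36/4; filling with it alone gives 5×36 = 180.
Optimal mix: 3×track 3 + 3×track 4 → duration 21, value 183.

183 pts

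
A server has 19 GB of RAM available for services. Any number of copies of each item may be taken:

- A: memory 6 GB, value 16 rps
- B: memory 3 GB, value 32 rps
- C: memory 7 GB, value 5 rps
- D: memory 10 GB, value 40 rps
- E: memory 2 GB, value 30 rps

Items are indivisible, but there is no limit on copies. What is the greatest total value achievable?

Best value-per-unit is E at 30/2; filling with it alone gives 9×30 = 270.
Optimal mix: 1×B + 8×E → memory 19, value 272.

272 rps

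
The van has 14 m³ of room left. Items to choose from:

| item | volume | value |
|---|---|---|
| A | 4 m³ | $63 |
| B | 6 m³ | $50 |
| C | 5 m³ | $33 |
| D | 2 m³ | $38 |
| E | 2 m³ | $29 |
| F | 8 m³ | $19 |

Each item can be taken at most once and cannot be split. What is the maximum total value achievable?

$180

Check high-value combinations within 14 m³:
- A+B+D+E: volume 4+6+2+2=14, value 63+50+38+29=180
- A+C+D+E: volume 4+5+2+2=13, value 63+33+38+29=163
- A+B+D: volume 4+6+2=12, value 63+50+38=151
- A+B+E: volume 4+6+2=12, value 63+50+29=142
Best: $180.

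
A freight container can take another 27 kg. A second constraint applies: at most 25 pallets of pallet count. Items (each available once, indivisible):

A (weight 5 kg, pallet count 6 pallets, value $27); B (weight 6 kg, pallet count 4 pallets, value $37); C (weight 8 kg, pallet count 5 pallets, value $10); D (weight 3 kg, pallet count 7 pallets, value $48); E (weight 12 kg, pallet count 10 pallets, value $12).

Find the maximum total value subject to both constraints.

Feasible sets respecting both limits:
- A+B+C+D: weight 22, pallet count 22, value 122
- A+B+D: weight 14, pallet count 17, value 112
- B+D+E: weight 21, pallet count 21, value 97
- B+C+D: weight 17, pallet count 16, value 95
Best: $122.

$122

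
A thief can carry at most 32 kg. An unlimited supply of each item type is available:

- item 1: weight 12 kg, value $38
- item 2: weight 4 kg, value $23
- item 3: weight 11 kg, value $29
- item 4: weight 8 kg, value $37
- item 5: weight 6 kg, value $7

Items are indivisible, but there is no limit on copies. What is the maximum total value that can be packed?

Best value-per-unit is item 2 at 23/4, and filling with it alone uses weight 8×4=32. No mix of the others beats 8×23 = 184.

$184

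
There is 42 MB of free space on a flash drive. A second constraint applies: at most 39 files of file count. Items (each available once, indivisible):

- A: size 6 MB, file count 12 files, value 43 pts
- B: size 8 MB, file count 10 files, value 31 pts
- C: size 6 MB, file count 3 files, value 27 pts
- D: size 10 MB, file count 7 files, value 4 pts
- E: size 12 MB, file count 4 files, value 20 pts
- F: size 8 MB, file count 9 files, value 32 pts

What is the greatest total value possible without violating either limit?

153 pts

Feasible sets respecting both limits:
- A+B+C+E+F: size 40, file count 38, value 153
- A+B+C+F: size 28, file count 34, value 133
- A+B+E+F: size 34, file count 35, value 126
- A+C+D+E+F: size 42, file count 35, value 126
Best: 153 pts.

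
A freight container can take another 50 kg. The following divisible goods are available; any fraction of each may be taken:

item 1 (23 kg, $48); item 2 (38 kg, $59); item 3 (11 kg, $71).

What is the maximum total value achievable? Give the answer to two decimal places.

143.84

Take in order of value per unit:
- item 3 (71/11 per unit): all 11 → value 71, running total 71.00
- item 1 (48/23 per unit): all 23 → value 48, running total 119.00
- item 2 (59/38 per unit): 16 of 38 → value 16×59/38 = 24.8421, running total 143.84
Total 143.84.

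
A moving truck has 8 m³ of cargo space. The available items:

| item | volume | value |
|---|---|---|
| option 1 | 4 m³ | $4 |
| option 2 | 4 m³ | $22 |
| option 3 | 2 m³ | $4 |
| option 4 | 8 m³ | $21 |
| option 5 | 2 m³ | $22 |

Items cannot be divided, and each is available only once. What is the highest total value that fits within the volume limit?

Check high-value combinations within 8 m³:
- option 2+option 3+option 5: volume 4+2+2=8, value 22+4+22=48
- option 2+option 5: volume 4+2=6, value 22+22=44
- option 1+option 3+option 5: volume 4+2+2=8, value 4+4+22=30
- option 3+option 5: volume 2+2=4, value 4+22=26
- option 2+option 3: volume 4+2=6, value 22+4=26
Best: $48.

$48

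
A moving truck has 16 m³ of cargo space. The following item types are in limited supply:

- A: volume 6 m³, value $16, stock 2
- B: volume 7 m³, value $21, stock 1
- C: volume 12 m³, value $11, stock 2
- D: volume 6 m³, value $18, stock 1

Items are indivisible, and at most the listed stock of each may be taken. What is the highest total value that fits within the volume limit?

Best selections within volume 16 and stock limits:
- 1×B + 1×D: volume 13, value 39
- 1×A + 1×B: volume 13, value 37
- 1×A + 1×D: volume 12, value 34
Best: $39.

$39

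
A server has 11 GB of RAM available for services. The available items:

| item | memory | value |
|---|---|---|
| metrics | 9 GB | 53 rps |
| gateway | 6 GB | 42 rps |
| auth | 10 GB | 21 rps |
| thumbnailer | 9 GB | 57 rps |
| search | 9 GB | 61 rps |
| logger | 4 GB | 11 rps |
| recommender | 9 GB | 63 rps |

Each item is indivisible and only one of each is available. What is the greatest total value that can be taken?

Check high-value combinations within 11 GB:
- recommender: memory 9, value 63
- search: memory 9, value 61
- thumbnailer: memory 9, value 57
Best: 63 rps.

63 rps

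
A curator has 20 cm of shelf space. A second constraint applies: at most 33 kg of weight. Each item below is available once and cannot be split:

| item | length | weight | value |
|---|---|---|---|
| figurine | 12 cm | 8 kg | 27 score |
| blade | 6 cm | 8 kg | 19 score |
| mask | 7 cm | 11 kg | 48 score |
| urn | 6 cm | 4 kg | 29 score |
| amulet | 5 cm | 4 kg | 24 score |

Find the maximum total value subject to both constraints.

Feasible sets respecting both limits:
- mask+urn+amulet: length 18, weight 19, value 101
- blade+mask+urn: length 19, weight 23, value 96
- blade+mask+amulet: length 18, weight 23, value 91
- mask+urn: length 13, weight 15, value 77
Best: 101 score.

101 score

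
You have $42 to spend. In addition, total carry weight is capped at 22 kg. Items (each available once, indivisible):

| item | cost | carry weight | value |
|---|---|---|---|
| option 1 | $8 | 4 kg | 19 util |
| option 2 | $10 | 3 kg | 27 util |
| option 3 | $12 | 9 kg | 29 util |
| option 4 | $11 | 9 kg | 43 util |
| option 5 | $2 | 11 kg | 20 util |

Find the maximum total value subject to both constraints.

99 util

Feasible sets respecting both limits:
- option 2+option 3+option 4: cost 33, carry weight 21, value 99
- option 1+option 3+option 4: cost 31, carry weight 22, value 91
- option 1+option 2+option 4: cost 29, carry weight 16, value 89
Best: 99 util.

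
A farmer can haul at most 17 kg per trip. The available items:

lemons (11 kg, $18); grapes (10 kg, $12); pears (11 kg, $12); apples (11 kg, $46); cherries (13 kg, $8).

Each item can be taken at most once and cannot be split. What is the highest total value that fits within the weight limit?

This is a 0/1 knapsack; check combinations near the capacity.
- apples: weight 11, value 46
- lemons: weight 11, value 18
- grapes: weight 10, value 12
- pears: weight 11, value 12
- cherries: weight 13, value 8
Best: $46.

$46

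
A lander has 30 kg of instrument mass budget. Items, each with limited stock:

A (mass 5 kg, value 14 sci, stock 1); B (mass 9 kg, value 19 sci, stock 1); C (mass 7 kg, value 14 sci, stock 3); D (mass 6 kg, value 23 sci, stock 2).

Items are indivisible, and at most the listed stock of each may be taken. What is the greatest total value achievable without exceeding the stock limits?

79 sci

Top feasible selections:
- 1×A + 1×B + 2×D: mass 26, value 79
- 1×B + 1×C + 2×D: mass 28, value 79
Best: 79 sci.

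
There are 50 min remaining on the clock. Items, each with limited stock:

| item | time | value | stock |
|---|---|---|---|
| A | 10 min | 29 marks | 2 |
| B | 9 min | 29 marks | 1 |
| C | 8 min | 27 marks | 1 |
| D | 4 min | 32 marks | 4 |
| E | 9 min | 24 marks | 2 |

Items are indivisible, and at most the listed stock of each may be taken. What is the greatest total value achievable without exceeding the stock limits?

Top feasible selections:
- 2×A + 1×B + 4×D: time 45, value 215
- 1×A + 1×B + 1×C + 4×D: time 43, value 213
- 2×A + 1×C + 4×D: time 44, value 213
Best: 215 marks.

215 marks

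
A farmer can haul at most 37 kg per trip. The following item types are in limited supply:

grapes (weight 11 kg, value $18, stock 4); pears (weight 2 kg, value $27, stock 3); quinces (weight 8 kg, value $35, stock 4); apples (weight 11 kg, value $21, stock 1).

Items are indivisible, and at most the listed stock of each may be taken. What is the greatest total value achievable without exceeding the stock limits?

$194

Best selections within weight 37 and stock limits:
- 2×pears + 4×quinces: weight 36, value 194
- 3×pears + 3×quinces: weight 30, value 186
- 3×pears + 2×quinces + 1×apples: weight 33, value 172
- 1×grapes + 3×pears + 2×quinces: weight 33, value 169
Best: $194.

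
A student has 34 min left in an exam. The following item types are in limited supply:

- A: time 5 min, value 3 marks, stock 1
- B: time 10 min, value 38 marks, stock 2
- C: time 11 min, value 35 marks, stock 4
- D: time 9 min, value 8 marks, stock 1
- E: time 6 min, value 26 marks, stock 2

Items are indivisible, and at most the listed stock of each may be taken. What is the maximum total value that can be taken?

128 marks

Best selections within time 34 and stock limits:
- 2×B + 2×E: time 32, value 128
- 1×B + 1×C + 2×E: time 33, value 125
- 2×C + 2×E: time 34, value 122
Best: 128 marks.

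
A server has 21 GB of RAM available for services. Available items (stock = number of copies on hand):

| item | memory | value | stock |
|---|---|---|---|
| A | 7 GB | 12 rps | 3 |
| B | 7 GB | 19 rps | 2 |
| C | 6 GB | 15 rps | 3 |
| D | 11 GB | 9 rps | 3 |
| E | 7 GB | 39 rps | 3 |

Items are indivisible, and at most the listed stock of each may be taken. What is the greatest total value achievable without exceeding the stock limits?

117 rps

Top feasible selections:
- 3×E: memory 21, value 117
- 1×B + 2×E: memory 21, value 97
- 1×C + 2×E: memory 20, value 93
- 1×A + 2×E: memory 21, value 90
Best: 117 rps.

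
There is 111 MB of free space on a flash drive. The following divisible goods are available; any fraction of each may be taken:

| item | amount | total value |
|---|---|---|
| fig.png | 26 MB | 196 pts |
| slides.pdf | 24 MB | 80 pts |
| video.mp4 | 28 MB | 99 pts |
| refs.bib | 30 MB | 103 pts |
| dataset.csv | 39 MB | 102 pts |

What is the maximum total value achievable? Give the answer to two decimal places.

485.85

Take in order of value per unit:
- fig.png (196/26 per unit): all 26 → value 196, running total 196.00
- video.mp4 (99/28 per unit): all 28 → value 99, running total 295.00
- refs.bib (103/30 per unit): all 30 → value 103, running total 398.00
- slides.pdf (80/24 per unit): all 24 → value 80, running total 478.00
- dataset.csv (102/39 per unit): 3 of 39 → value 3×102/39 = 7.8462, running total 485.85
Total 485.85.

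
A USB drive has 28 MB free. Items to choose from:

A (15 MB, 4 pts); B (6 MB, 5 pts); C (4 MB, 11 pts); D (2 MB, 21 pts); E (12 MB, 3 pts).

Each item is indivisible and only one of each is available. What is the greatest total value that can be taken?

41 pts

Check high-value combinations within 28 MB:
- A+B+C+D: size 15+6+4+2=27, value 4+5+11+21=41
- B+C+D+E: size 6+4+2+12=24, value 5+11+21+3=40
- B+C+D: size 6+4+2=12, value 5+11+21=37
- A+C+D: size 15+4+2=21, value 4+11+21=36
- C+D+E: size 4+2+12=18, value 11+21+3=35
Best: 41 pts.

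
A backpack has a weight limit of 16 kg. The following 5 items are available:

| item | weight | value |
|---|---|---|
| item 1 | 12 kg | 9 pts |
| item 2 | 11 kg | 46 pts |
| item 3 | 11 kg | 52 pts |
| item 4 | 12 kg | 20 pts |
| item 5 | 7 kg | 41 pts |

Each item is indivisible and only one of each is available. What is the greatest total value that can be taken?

52 pts

This is a 0/1 knapsack; check combinations near the capacity.
- item 3: weight 11, value 52
- item 2: weight 11, value 46
- item 5: weight 7, value 41
- item 4: weight 12, value 20
Best: 52 pts.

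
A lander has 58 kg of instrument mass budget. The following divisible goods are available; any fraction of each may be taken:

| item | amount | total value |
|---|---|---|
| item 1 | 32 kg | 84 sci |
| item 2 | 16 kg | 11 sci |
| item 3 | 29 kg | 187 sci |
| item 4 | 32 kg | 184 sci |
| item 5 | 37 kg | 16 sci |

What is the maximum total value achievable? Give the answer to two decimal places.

353.75

Take in order of value per unit:
- item 3 (187/29 per unit): all 29 → value 187, running total 187.00
- item 4 (184/32 per unit): 29 of 32 → value 29×184/32 = 166.7500, running total 353.75
Total 353.75.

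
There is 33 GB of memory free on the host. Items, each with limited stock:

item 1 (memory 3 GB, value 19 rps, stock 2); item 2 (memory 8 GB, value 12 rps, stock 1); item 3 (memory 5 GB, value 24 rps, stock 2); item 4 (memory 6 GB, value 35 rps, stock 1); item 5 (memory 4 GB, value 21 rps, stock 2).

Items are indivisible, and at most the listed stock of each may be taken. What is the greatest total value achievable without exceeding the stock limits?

163 rps

Best selections within memory 33 and stock limits:
- 2×item 1 + 2×item 3 + 1×item 4 + 2×item 5: memory 30, value 163
- 2×item 1 + 1×item 2 + 1×item 3 + 1×item 4 + 2×item 5: memory 33, value 151
Best: 163 rps.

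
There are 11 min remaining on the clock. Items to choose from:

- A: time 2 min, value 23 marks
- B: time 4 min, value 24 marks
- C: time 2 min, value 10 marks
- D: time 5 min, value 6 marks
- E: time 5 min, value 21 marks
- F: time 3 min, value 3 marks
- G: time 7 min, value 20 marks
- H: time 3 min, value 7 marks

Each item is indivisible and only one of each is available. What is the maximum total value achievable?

Check high-value combinations within 11 min:
- A+B+E: time 2+4+5=11, value 23+24+21=68
- A+B+C+H: time 2+4+2+3=11, value 23+24+10+7=64
- A+B+C+F: time 2+4+2+3=11, value 23+24+10+3=60
- A+B+C: time 2+4+2=8, value 23+24+10=57
- B+C+E: time 4+2+5=11, value 24+10+21=55
Best: 68 marks.

68 marks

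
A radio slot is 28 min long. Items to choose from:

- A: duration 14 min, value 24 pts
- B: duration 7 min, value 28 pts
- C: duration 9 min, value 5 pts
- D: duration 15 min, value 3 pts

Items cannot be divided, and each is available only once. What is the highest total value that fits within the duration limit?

Check high-value combinations within 28 min:
- A+B: duration 14+7=21, value 24+28=52
- B+C: duration 7+9=16, value 28+5=33
- B+D: duration 7+15=22, value 28+3=31
- A+C: duration 14+9=23, value 24+5=29
Best: 52 pts.

52 pts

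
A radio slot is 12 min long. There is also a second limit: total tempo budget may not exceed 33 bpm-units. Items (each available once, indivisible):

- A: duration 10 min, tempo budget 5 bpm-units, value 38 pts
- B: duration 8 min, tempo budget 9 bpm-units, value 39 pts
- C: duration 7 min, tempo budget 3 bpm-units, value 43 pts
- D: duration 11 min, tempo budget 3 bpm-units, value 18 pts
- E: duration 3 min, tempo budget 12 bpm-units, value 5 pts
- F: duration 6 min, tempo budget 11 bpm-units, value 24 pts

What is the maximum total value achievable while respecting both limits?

Feasible sets respecting both limits:
- C+E: duration 10, tempo budget 15, value 48
- B+E: duration 11, tempo budget 21, value 44
- C: duration 7, tempo budget 3, value 43
Best: 48 pts.

48 pts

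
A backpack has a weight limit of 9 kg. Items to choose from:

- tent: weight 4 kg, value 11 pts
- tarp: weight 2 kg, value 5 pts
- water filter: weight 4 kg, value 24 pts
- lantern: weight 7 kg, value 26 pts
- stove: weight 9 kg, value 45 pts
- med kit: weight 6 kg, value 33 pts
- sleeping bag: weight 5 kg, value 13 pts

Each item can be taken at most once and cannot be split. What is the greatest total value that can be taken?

45 pts

Check high-value combinations within 9 kg:
- stove: weight 9, value 45
- tarp+med kit: weight 2+6=8, value 5+33=38
- water filter+sleeping bag: weight 4+5=9, value 24+13=37
Best: 45 pts.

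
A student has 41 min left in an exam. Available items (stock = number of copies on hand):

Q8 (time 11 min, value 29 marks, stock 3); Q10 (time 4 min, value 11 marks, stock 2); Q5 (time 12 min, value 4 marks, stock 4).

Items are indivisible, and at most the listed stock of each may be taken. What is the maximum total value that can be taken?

109 marks

Best selections within time 41 and stock limits:
- 3×Q8 + 2×Q10: time 41, value 109
- 3×Q8 + 1×Q10: time 37, value 98
Best: 109 marks.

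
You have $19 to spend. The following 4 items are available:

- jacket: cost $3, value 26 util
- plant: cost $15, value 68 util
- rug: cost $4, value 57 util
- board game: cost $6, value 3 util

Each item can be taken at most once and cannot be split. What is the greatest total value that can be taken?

This is a 0/1 knapsack; check combinations near the capacity.
- plant+rug: cost 15+4=19, value 68+57=125
- jacket+plant: cost 3+15=18, value 26+68=94
- jacket+rug+board game: cost 3+4+6=13, value 26+57+3=86
Best: 125 util.

125 util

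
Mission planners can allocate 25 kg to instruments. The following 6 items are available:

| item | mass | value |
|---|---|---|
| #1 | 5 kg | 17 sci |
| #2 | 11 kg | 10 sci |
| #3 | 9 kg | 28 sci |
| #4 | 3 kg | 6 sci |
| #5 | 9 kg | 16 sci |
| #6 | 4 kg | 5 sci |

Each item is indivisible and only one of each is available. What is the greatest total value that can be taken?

Check high-value combinations within 25 kg:
- #1+#3+#5: mass 5+9+9=23, value 17+28+16=61
- #1+#3+#4+#6: mass 5+9+3+4=21, value 17+28+6+5=56
- #1+#2+#3: mass 5+11+9=25, value 17+10+28=55
Best: 61 sci.

61 sci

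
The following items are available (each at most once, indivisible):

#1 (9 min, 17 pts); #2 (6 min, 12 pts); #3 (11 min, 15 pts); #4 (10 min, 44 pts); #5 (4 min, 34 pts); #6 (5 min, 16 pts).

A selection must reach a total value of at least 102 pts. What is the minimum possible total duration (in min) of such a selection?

Subsets with value ≥ 102, sorted by total duration:
- #2+#4+#5+#6: duration 25, value 106
- #1+#4+#5+#6: duration 28, value 111
- #1+#2+#4+#5: duration 29, value 107
Minimum duration: 25 min.

25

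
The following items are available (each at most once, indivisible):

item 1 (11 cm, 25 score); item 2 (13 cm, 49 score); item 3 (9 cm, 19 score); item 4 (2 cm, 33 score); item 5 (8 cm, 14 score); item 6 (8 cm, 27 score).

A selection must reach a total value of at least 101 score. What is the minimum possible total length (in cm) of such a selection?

Subsets with value ≥ 101, sorted by total length:
- item 2+item 4+item 6: length 23, value 109
- item 2+item 3+item 4: length 24, value 101
- item 1+item 2+item 4: length 26, value 107
- item 1+item 3+item 4+item 6: length 30, value 104
Minimum length: 23 cm.

23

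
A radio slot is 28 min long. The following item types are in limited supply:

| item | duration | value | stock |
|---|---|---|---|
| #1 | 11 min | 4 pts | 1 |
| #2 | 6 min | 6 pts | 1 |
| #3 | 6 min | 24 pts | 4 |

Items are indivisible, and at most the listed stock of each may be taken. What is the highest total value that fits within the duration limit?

96 pts

Best selections within duration 28 and stock limits:
- 4×#3: duration 24, value 96
- 1×#2 + 3×#3: duration 24, value 78
- 3×#3: duration 18, value 72
Best: 96 pts.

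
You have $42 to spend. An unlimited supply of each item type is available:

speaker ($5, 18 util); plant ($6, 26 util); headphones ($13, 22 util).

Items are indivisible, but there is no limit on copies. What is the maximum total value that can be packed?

Best value-per-unit is plant at 26/6, and filling with it alone uses cost 7×6=42. No mix of the others beats 7×26 = 182.

182 util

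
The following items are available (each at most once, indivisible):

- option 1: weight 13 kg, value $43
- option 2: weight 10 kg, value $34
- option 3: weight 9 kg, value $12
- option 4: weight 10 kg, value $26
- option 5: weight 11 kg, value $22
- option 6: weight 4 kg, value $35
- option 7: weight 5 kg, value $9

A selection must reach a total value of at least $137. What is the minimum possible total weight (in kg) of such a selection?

37

Subsets with value ≥ 137, sorted by total weight:
- option 1+option 2+option 4+option 6: weight 37, value 138
- option 1+option 2+option 4+option 6+option 7: weight 42, value 147
- option 1+option 2+option 5+option 6+option 7: weight 43, value 143
Minimum weight: 37 kg.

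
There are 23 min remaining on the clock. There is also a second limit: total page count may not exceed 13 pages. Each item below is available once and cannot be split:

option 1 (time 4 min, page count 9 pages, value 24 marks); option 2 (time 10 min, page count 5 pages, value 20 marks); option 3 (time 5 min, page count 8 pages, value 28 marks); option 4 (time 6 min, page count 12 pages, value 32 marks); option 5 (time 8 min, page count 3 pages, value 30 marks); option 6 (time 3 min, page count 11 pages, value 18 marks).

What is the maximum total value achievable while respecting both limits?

Feasible sets respecting both limits:
- option 3+option 5: time 13, page count 11, value 58
- option 1+option 5: time 12, page count 12, value 54
- option 2+option 5: time 18, page count 8, value 50
- option 2+option 3: time 15, page count 13, value 48
Best: 58 marks.

58 marks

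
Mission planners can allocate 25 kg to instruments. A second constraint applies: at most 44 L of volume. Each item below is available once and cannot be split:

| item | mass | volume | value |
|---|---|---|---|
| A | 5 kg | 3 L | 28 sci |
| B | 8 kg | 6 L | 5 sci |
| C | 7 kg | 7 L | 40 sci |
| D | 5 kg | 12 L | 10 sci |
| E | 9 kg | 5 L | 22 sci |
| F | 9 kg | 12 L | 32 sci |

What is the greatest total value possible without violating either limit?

Feasible sets respecting both limits:
- A+C+F: mass 21, volume 22, value 100
- C+E+F: mass 25, volume 24, value 94
- A+C+E: mass 21, volume 15, value 90
- A+B+C+D: mass 25, volume 28, value 83
Best: 100 sci.

100 sci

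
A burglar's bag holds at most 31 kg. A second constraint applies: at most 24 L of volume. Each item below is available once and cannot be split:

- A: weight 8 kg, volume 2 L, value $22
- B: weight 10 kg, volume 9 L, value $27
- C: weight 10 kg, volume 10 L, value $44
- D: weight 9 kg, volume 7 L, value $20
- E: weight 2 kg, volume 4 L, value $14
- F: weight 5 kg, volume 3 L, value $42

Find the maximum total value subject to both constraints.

Feasible sets respecting both limits:
- A+C+E+F: weight 25, volume 19, value 122
- C+D+E+F: weight 26, volume 24, value 120
- B+C+F: weight 25, volume 22, value 113
- A+C+F: weight 23, volume 15, value 108
Best: $122.

$122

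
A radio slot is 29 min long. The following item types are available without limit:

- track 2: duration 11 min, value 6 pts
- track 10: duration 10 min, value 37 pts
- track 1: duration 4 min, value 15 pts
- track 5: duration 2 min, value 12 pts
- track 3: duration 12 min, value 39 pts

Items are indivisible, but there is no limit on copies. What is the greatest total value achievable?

Best value-per-unit is track 5 at 12/2, and filling with it alone uses duration 14×2=28. No mix of the others beats 14×12 = 168.

168 pts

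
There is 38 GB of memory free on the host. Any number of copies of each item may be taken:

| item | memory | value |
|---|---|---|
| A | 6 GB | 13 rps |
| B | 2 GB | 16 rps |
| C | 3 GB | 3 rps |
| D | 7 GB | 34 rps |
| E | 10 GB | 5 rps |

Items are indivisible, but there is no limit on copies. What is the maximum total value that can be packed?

Best value-per-unit is B at 16/2, and filling with it alone uses memory 19×2=38. No mix of the others beats 19×16 = 304.

304 rps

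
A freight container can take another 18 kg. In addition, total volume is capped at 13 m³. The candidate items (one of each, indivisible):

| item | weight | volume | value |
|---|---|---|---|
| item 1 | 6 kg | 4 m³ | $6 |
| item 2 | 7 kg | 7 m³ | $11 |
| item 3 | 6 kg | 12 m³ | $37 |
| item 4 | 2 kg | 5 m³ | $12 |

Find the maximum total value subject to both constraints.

Feasible sets respecting both limits:
- item 3: weight 6, volume 12, value 37
- item 2+item 4: weight 9, volume 12, value 23
- item 1+item 4: weight 8, volume 9, value 18
Best: $37.

$37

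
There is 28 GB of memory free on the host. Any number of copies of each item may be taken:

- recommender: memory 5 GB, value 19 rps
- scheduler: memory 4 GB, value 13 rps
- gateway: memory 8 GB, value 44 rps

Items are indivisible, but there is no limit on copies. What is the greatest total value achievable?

Best value-per-unit is gateway at 44/8; filling with it alone gives 3×44 = 132.
Optimal mix: 1×scheduler + 3×gateway → memory 28, value 145.

145 rps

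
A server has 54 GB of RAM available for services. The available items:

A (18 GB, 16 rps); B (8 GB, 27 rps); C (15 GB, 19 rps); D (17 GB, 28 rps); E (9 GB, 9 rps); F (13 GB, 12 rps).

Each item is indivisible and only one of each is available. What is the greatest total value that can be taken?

86 rps

Check high-value combinations within 54 GB:
- B+C+D+F: memory 8+15+17+13=53, value 27+19+28+12=86
- B+C+D+E: memory 8+15+17+9=49, value 27+19+28+9=83
- A+B+D+E: memory 18+8+17+9=52, value 16+27+28+9=80
Best: 86 rps.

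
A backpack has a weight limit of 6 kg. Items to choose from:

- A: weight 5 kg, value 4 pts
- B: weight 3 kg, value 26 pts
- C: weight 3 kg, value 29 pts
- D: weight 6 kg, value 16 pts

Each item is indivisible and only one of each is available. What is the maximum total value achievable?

55 pts

Check high-value combinations within 6 kg:
- B+C: weight 3+3=6, value 26+29=55
- C: weight 3, value 29
- B: weight 3, value 26
- D: weight 6, value 16
Best: 55 pts.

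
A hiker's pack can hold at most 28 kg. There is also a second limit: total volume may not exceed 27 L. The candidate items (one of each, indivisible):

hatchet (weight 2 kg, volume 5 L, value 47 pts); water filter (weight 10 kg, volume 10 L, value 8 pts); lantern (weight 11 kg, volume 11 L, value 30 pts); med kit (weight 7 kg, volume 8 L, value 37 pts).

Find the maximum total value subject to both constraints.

Feasible sets respecting both limits:
- hatchet+lantern+med kit: weight 20, volume 24, value 114
- hatchet+water filter+med kit: weight 19, volume 23, value 92
- hatchet+water filter+lantern: weight 23, volume 26, value 85
- hatchet+med kit: weight 9, volume 13, value 84
Best: 114 pts.

114 pts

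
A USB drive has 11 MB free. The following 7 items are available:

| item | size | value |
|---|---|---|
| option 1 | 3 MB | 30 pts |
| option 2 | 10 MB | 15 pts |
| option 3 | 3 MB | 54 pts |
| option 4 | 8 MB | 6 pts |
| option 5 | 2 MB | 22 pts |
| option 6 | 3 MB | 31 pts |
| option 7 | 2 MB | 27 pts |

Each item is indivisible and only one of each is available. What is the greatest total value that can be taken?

142 pts

Check high-value combinations within 11 MB:
- option 1+option 3+option 6+option 7: size 3+3+3+2=11, value 30+54+31+27=142
- option 1+option 3+option 5+option 6: size 3+3+2+3=11, value 30+54+22+31=137
- option 3+option 5+option 6+option 7: size 3+2+3+2=10, value 54+22+31+27=134
- option 1+option 3+option 5+option 7: size 3+3+2+2=10, value 30+54+22+27=133
Best: 142 pts.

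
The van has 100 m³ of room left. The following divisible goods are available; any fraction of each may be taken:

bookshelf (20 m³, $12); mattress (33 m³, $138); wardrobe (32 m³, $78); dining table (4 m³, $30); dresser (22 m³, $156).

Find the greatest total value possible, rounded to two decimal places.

Take in order of value per unit:
- dining table (30/4 per unit): all 4 → value 30, running total 30.00
- dresser (156/22 per unit): all 22 → value 156, running total 186.00
- mattress (138/33 per unit): all 33 → value 138, running total 324.00
- wardrobe (78/32 per unit): all 32 → value 78, running total 402.00
- bookshelf (12/20 per unit): 9 of 20 → value 9×12/20 = 5.4000, running total 407.40
Total 407.40.

407.40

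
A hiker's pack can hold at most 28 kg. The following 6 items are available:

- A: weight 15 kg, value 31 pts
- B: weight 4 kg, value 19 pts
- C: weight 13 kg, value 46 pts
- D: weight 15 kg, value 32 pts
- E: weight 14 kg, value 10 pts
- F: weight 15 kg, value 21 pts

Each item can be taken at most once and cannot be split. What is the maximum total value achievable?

78 pts

Check high-value combinations within 28 kg:
- C+D: weight 13+15=28, value 46+32=78
- A+C: weight 15+13=28, value 31+46=77
- C+F: weight 13+15=28, value 46+21=67
- B+C: weight 4+13=17, value 19+46=65
- C+E: weight 13+14=27, value 46+10=56
Best: 78 pts.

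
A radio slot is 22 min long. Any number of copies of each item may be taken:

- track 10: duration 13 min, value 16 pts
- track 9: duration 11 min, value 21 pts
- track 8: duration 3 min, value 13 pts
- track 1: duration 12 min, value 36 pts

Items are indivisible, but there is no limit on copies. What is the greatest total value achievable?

Best value-per-unit is track 8 at 13/3, and filling with it alone uses duration 7×3=21. No mix of the others beats 7×13 = 91.

91 pts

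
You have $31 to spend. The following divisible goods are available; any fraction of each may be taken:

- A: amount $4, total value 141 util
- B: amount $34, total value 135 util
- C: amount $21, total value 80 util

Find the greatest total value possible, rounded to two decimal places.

248.21

Take in order of value per unit:
- A (141/4 per unit): all 4 → value 141, running total 141.00
- B (135/34 per unit): 27 of 34 → value 27×135/34 = 107.2059, running total 248.21
Total 248.21.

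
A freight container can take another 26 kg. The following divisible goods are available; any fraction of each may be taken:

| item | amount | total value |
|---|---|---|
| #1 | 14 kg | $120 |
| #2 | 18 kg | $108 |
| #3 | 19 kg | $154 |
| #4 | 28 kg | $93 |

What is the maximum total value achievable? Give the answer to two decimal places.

Take in order of value per unit:
- #1 (120/14 per unit): all 14 → value 120, running total 120.00
- #3 (154/19 per unit): 12 of 19 → value 12×154/19 = 97.2632, running total 217.26
Total 217.26.

217.26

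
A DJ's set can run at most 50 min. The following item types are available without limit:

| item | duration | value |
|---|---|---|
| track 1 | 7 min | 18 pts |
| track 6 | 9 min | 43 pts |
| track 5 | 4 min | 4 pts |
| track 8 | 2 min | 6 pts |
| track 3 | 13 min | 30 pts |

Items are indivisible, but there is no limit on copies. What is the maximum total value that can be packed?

227 pts

Best value-per-unit is track 6 at 43/9; filling with it alone gives 5×43 = 215.
Optimal mix: 5×track 6 + 2×track 8 → duration 49, value 227.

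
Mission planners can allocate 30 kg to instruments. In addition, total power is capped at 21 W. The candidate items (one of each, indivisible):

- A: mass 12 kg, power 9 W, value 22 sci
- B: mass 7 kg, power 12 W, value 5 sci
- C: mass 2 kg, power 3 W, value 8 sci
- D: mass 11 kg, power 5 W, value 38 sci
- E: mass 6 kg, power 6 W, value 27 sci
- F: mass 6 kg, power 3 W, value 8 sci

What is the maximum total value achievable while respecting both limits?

87 sci

Feasible sets respecting both limits:
- A+D+E: mass 29, power 20, value 87
- C+D+E+F: mass 25, power 17, value 81
- C+D+E: mass 19, power 14, value 73
Best: 87 sci.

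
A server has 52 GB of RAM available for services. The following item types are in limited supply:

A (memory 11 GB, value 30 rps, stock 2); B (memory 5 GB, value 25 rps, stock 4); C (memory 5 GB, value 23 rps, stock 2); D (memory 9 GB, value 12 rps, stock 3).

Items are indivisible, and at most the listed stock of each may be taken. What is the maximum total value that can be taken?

Top feasible selections:
- 2×A + 4×B + 2×C: memory 52, value 206
- 1×A + 4×B + 2×C + 1×D: memory 50, value 188
- 2×A + 4×B + 1×C: memory 47, value 183
Best: 206 rps.

206 rps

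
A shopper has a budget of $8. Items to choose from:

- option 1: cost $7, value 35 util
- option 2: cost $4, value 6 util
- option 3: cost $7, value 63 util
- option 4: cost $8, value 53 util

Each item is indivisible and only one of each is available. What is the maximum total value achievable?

Check high-value combinations within $8:
- option 3: cost 7, value 63
- option 4: cost 8, value 53
- option 1: cost 7, value 35
- option 2: cost 4, value 6
Best: 63 util.

63 util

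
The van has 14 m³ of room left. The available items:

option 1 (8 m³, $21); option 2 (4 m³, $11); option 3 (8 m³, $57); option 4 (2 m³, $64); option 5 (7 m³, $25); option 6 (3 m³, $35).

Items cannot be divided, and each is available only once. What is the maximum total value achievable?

Check high-value combinations within 14 m³:
- option 3+option 4+option 6: volume 8+2+3=13, value 57+64+35=156
- option 2+option 3+option 4: volume 4+8+2=14, value 11+57+64=132
- option 4+option 5+option 6: volume 2+7+3=12, value 64+25+35=124
- option 3+option 4: volume 8+2=10, value 57+64=121
- option 1+option 4+option 6: volume 8+2+3=13, value 21+64+35=120
Best: $156.

$156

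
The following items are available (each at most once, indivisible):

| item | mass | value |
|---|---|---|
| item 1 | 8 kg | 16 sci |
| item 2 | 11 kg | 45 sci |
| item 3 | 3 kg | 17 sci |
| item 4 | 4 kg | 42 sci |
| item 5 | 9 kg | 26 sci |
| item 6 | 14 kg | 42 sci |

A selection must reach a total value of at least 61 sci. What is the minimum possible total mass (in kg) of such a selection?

Subsets with value ≥ 61, sorted by total mass:
- item 4+item 5: mass 13, value 68
- item 2+item 3: mass 14, value 62
Minimum mass: 13 kg.

13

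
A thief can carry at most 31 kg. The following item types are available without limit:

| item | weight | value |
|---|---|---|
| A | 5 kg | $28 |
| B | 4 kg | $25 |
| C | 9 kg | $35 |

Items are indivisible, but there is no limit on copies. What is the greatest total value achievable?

Best value-per-unit is B at 25/4; filling with it alone gives 7×25 = 175.
Optimal mix: 3×A + 4×B → weight 31, value 184.

$184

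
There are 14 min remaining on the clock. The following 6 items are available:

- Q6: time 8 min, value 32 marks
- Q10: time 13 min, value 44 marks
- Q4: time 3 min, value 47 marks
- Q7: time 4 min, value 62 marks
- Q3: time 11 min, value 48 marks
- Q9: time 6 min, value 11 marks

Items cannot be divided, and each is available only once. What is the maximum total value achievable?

Check high-value combinations within 14 min:
- Q4+Q7+Q9: time 3+4+6=13, value 47+62+11=120
- Q4+Q7: time 3+4=7, value 47+62=109
- Q4+Q3: time 3+11=14, value 47+48=95
- Q6+Q7: time 8+4=12, value 32+62=94
Best: 120 marks.

120 marks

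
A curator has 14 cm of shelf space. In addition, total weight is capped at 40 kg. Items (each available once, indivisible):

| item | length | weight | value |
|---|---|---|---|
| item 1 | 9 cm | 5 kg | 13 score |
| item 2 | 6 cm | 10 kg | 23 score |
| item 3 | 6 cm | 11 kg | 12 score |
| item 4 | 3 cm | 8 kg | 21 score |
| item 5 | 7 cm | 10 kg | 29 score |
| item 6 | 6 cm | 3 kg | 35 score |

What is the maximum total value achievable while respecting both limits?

Feasible sets respecting both limits:
- item 5+item 6: length 13, weight 13, value 64
- item 2+item 6: length 12, weight 13, value 58
- item 4+item 6: length 9, weight 11, value 56
Best: 64 score.

64 score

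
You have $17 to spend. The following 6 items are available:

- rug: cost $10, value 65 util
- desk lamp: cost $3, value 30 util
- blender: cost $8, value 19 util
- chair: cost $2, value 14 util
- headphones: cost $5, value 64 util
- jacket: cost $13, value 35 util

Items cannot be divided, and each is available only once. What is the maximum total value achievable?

143 util

This is a 0/1 knapsack; check combinations near the capacity.
- rug+chair+headphones: cost 10+2+5=17, value 65+14+64=143
- rug+headphones: cost 10+5=15, value 65+64=129
- desk lamp+blender+headphones: cost 3+8+5=16, value 30+19+64=113
Best: 143 util.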